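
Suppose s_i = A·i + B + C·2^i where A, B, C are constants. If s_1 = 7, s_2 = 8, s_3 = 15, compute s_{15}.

Plug in i = 1, 2, 3: A + B + 2C = 7; 2A + B + 4C = 8; 3A + B + 8C = 15.
Subtracting the first from the second: A + 2C = 1.
Subtracting the second from the third: A + 4C = 7.
Solving: C = 3, A = -5, then B = 6.
Therefore s_{15} = -75 + 6 + 3·32768 = 98235.

98235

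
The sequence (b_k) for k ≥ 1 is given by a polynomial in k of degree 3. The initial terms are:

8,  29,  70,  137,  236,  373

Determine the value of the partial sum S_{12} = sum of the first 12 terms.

8852

1st diffs: 21, 41, 67, 99, 137.
2nd diffs: 20, 26, 32, 38.
3rd diffs: 6, 6, 6 (constant).
So b_k = k^3 + 4k^2 + 2k + 1.
Continuing: …, 554, 785, 1072, 1421, …, b_{12} = 2329.
Summing k = 1..12 (12 terms) gives 8852.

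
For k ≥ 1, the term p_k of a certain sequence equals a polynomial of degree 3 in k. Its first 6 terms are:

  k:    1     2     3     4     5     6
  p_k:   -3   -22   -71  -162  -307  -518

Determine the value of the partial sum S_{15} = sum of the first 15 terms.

-32070

1st diffs: -19, -49, -91, -145, -211.
2nd diffs: -30, -42, -54, -66.
3rd diffs: -12, -12, -12 (constant).
So p_k = -2k^3 - 3k^2 + 4k - 2.
Continuing: …, -807, -1186, -1667, -2262, …, p_{15} = -7367.
Summing k = 1..15 (15 terms) gives -32070.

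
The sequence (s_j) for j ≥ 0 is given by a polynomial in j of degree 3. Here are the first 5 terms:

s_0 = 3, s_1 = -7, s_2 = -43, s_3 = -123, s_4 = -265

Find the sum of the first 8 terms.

-2972

1st diffs: -10, -36, -80, -142.
2nd diffs: -26, -44, -62.
3rd diffs: -18, -18 (constant).
So s_j = -3j^3 - 4j^2 - 3j + 3.
Continuing: -487, -807, -1243.
Summing j = 0..7 (8 terms) gives -2972.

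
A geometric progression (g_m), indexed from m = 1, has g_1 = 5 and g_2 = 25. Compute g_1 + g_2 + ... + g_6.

19530

Common ratio r = 5.
g_m = 5·5^(m-1).
S = 5·(5^6 - 1)/(5 - 1) = 5·(15625 - 1)/(4) = 19530.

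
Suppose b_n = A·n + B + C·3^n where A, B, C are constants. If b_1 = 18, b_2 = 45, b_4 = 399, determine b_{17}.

The three given values yield: A + B + 3C = 18; 2A + B + 9C = 45; 4A + B + 81C = 399.
Subtracting the first from the second: A + 6C = 27.
Subtracting the second from the third: 2A + 72C = 354.
Solving: C = 5, A = -3, then B = 6.
Hence b_{17} = -3·17 + 6 + 5·129140163 = 645700770.

645700770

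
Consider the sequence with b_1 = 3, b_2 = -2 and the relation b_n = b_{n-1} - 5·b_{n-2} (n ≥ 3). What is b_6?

113

Applying the relation repeatedly:
b_3 = -17, b_4 = -7, b_5 = 78, b_6 = 113.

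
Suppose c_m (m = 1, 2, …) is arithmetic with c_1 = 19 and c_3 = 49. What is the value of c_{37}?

559

Common difference d = (49 - 19) / (3 - 1) = 15.
c_m = 19 + (m - 1)·15.
c_{37} = 19 + 36·15 = 559.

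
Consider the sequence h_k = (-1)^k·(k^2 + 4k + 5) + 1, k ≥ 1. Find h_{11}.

-169

(-1)^11 = -1; k^2 + 4k + 5 at k=11 is 170; so h_{11} = -169.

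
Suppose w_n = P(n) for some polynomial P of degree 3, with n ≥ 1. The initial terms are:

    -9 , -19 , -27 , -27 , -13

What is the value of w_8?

1st diffs: -10, -8, 0, 14.
2nd diffs: 2, 8, 14.
3rd diffs: 6, 6 (constant).
Newton forward-difference form: w_n = -9 + (-10)·C(n-1,1) + 2·C(n-1,2) + 6·C(n-1,3).
At n = 8: n-1 = 7, so w_8 = -9 - 70 + 42 + 210 = 173.

173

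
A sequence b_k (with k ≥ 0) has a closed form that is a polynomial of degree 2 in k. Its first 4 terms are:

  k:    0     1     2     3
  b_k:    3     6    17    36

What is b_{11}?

1st diffs: 3, 11, 19.
2nd diffs: 8, 8 (constant).
Newton forward-difference form: b_k = 3 + 3·C(k,1) + 8·C(k,2).
At k = 11: k = 11, so b_{11} = 3 + 33 + 440 = 476.

476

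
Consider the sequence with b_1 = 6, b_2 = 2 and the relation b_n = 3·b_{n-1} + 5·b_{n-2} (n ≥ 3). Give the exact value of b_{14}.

210253682

Compute successive terms:
b_3 = 36;  b_4 = 118;  b_5 = 534;  …;  b_{11} = 2853006;  b_{12} = 11961328;  b_{13} = 50149014;  b_{14} = 210253682.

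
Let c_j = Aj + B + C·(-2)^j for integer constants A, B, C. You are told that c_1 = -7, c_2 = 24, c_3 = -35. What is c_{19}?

-2621419

Plug in j = 1, 2, 3: A + B - 2C = -7; 2A + B + 4C = 24; 3A + B - 8C = -35.
Subtracting the first from the second: A + 6C = 31.
Subtracting the second from the third: A - 12C = -59.
Solving: C = 5, A = 1, then B = 2.
Hence c_{19} = 1·19 + 2 + 5·(-524288) = -2621419.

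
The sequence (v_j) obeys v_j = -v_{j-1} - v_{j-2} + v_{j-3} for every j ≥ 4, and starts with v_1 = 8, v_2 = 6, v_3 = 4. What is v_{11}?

28

v_4 = -2; v_5 = 4; v_6 = 2; v_7 = -8; v_8 = 10; v_9 = 0; v_{10} = -18; v_{11} = 28.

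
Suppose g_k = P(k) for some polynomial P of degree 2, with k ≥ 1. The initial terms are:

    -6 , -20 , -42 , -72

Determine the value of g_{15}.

-930

1st diffs: -14, -22, -30.
2nd diffs: -8, -8 (constant).
Newton forward-difference form: g_k = -6 + (-14)·C(k-1,1) + (-8)·C(k-1,2).
At k = 15: k-1 = 14, so g_{15} = -6 - 196 - 728 = -930.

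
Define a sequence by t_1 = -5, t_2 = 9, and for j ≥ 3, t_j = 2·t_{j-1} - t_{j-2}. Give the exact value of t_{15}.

191

Iterate the recurrence:
t_3 = 23;  t_4 = 37;  t_5 = 51;  …;  t_{12} = 149;  t_{13} = 163;  t_{14} = 177;  t_{15} = 191.
(Characteristic roots are 1 and 1.)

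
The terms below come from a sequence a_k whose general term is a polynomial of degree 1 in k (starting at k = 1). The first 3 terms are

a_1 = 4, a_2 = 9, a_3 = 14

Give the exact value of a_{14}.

69

1st diffs: 5, 5 (constant).
So a_k = 5k - 1.
Evaluating at k = 14 gives a_{14} = 69.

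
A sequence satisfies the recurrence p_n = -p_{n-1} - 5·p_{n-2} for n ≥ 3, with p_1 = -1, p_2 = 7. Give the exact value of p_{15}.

-74482

Step forward from the initial values:
p_3 = -2  p_4 = -33  p_5 = 43  …  p_{12} = 12162  p_{13} = 33823  p_{14} = -94633  p_{15} = -74482.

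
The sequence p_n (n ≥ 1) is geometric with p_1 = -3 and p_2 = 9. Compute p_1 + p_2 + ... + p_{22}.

Common ratio r = -3.
p_n = (-3)·(-3)^(n-1).
S = (-3)·((-3)^22 - 1)/(-3 - 1) = (-3)·(31381059609 - 1)/(-4) = 23535794706.

23535794706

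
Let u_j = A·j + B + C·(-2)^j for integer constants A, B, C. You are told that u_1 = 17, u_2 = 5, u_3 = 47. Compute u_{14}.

-49063

At j = 1, 2, 3: A + B - 2C = 17; 2A + B + 4C = 5; 3A + B - 8C = 47.
Subtracting the first from the second: A + 6C = -12.
Subtracting the second from the third: A - 12C = 42.
Solving: C = -3, A = 6, then B = 5.
Hence u_{14} = 6·14 + 5 + (-3)·16384 = -49063.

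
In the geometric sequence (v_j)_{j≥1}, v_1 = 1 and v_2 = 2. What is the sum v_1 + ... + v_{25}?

33554431

Common ratio r = 2.
v_j = 1·2^(j-1).
S = 1·(2^25 - 1)/(2 - 1) = 1·(33554432 - 1)/(1) = 33554431.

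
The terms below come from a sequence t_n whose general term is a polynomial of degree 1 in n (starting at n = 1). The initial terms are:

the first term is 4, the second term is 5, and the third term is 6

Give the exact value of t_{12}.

1st diffs: 1, 1 (constant).
So t_n = n + 3.
Evaluating at n = 12 gives t_{12} = 15.

15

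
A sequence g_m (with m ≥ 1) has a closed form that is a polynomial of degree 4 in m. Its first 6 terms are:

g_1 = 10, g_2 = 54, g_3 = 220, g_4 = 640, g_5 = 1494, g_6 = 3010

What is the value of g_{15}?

107824

1st diffs: 44, 166, 420, 854, 1516.
2nd diffs: 122, 254, 434, 662.
3rd diffs: 132, 180, 228.
4th diffs: 48, 48 (constant).
Newton forward-difference form: g_m = 10 + 44·C(m-1,1) + 122·C(m-1,2) + 132·C(m-1,3) + 48·C(m-1,4).
At m = 15: m-1 = 14, so g_{15} = 10 + 616 + 11102 + 48048 + 48048 = 107824.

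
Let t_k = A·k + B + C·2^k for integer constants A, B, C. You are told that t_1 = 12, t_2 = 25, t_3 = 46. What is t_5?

152

Plug in k = 1, 2, 3: A + B + 2C = 12; 2A + B + 4C = 25; 3A + B + 8C = 46.
Subtracting the first from the second: A + 2C = 13.
Subtracting the second from the third: A + 4C = 21.
Solving: C = 4, A = 5, then B = -1.
Hence t_5 = 5·5 + (-1) + 4·32 = 152.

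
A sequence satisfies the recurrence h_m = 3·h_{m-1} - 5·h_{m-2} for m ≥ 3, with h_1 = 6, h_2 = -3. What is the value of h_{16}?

Compute successive terms:
h_3 = -39  h_4 = -102  h_5 = -111  …  h_{13} = -13386  h_{14} = 222477  h_{15} = 734361  h_{16} = 1090698.

1090698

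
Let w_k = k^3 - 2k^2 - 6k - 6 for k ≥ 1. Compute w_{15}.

w_{15} = 1·15^3 - 2·15^2 - 6·15 - 6 = 2829.

2829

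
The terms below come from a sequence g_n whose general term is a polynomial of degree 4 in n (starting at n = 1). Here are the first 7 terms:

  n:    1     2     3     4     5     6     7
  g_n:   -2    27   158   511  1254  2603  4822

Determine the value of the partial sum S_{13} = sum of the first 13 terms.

1st diffs: 29, 131, 353, 743, 1349, 2219.
2nd diffs: 102, 222, 390, 606, 870.
3rd diffs: 120, 168, 216, 264.
4th diffs: 48, 48, 48 (constant).
Newton forward-difference form: g_n = -2 + 29·C(n-1,1) + 102·C(n-1,2) + 120·C(n-1,3) + 48·C(n-1,4).
Continuing: …, 8223, 13166, 20059, 29358, …, g_{13} = 57238.
Summing n = 1..13 (13 terms) gives 178984.

178984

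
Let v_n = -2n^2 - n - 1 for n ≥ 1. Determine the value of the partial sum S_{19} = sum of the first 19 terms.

-5149

Over n = 1..19: Σn = 190, Σn² = 2470.
Total = (-2)·2470 + (-1)·190 + (-1)·19 = -5149.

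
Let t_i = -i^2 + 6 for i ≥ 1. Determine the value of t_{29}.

t_{29} = -1·29^2 + 6 = -835.

-835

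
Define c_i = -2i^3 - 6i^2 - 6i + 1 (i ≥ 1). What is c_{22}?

c_{22} = -2·22^3 - 6·22^2 - 6·22 + 1 = -24331.

-24331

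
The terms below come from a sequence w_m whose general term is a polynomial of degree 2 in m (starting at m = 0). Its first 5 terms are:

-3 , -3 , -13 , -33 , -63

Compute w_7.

-213

1st diffs: 0, -10, -20, -30.
2nd diffs: -10, -10, -10 (constant).
So w_m = -5m^2 + 5m - 3.
Evaluating at m = 7 gives w_7 = -213.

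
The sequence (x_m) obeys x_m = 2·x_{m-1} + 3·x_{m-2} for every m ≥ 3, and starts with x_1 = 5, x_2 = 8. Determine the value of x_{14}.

5181548

Applying the relation repeatedly:
x_3 = 31; x_4 = 86; x_5 = 265; …; x_{11} = 191911; x_{12} = 575726; x_{13} = 1727185; x_{14} = 5181548.
(Characteristic roots are 3 and -1.)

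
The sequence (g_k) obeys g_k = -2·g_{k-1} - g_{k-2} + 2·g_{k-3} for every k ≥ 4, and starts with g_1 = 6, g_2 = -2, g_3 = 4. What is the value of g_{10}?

-310

Iterate the recurrence:
g_4 = 6  g_5 = -20  g_6 = 42  g_7 = -52  g_8 = 22  g_9 = 92  g_{10} = -310.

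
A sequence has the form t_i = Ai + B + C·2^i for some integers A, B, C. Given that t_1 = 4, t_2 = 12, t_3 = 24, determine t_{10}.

At i = 1, 2, 3: A + B + 2C = 4; 2A + B + 4C = 12; 3A + B + 8C = 24.
Subtracting the first from the second: A + 2C = 8.
Subtracting the second from the third: A + 4C = 12.
Solving: C = 2, A = 4, then B = -4.
So t_i = 4·i + (-4) + 2·2^i; at i=10 this is 2084.

2084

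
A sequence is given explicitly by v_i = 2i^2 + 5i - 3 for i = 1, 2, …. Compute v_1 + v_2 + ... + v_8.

564

Over i = 1..8: Σi = 36, Σi² = 204.
Total = (2)·204 + (5)·36 + (-3)·8 = 564.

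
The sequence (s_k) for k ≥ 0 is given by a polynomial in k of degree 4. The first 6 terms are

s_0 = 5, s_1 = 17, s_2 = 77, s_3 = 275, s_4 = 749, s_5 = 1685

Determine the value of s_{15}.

1st diffs: 12, 60, 198, 474, 936.
2nd diffs: 48, 138, 276, 462.
3rd diffs: 90, 138, 186.
4th diffs: 48, 48 (constant).
Newton forward-difference form: s_k = 5 + 12·C(k,1) + 48·C(k,2) + 90·C(k,3) + 48·C(k,4).
At k = 15: k = 15, so s_{15} = 5 + 180 + 5040 + 40950 + 65520 = 111695.

111695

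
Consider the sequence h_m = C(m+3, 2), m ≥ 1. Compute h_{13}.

120

C(16, 2) = 120, so h_{13} = 120.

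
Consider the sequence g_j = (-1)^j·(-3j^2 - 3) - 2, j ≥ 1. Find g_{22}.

-1457

(-1)^22 = 1; -3j^2 - 3 at j=22 is -1455; so g_{22} = -1457.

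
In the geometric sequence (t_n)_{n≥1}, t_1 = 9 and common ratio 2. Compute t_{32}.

t_n = 9·2^(n-1).
t_{32} = 9·2^31 = 19327352832.

19327352832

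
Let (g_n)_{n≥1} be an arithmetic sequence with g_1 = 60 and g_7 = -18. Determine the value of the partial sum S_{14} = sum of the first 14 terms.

Common difference d = (-18 - 60) / (7 - 1) = -13.
g_n = 60 + (n - 1)·(-13).
g_{14} = -109; S = 14·(60 + (-109))/2 = -343.

-343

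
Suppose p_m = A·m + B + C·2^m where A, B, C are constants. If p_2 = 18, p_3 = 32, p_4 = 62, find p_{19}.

2097120

At m = 2, 3, 4: 2A + B + 4C = 18; 3A + B + 8C = 32; 4A + B + 16C = 62.
Subtracting the first from the second: A + 4C = 14.
Subtracting the second from the third: A + 8C = 30.
Solving: C = 4, A = -2, then B = 6.
So p_m = -2·m + 6 + 4·2^m; at m=19 this is 2097120.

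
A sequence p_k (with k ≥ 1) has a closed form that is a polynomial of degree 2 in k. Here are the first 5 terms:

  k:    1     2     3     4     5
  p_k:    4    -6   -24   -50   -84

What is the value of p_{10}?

-374

1st diffs: -10, -18, -26, -34.
2nd diffs: -8, -8, -8 (constant).
Newton forward-difference form: p_k = 4 + (-10)·C(k-1,1) + (-8)·C(k-1,2).
At k = 10: k-1 = 9, so p_{10} = 4 - 90 - 288 = -374.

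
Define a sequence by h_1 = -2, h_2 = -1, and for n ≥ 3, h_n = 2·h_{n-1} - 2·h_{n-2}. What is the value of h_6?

4

Applying the relation repeatedly:
h_3 = 2;  h_4 = 6;  h_5 = 8;  h_6 = 4.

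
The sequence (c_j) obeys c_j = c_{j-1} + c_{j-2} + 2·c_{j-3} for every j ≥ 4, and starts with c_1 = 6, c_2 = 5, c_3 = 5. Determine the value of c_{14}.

18725

Applying the relation repeatedly:
c_4 = 22  c_5 = 37  c_6 = 69  …  c_{11} = 2341  c_{12} = 4677  c_{13} = 9366  c_{14} = 18725.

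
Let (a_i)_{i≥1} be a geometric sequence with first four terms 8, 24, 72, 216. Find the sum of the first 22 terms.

Common ratio r = 3.
a_i = 8·3^(i-1).
S = 8·(3^22 - 1)/(3 - 1) = 8·(31381059609 - 1)/(2) = 125524238432.

125524238432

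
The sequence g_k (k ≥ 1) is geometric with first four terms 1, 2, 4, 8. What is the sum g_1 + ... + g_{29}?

536870911

Common ratio r = 2.
g_k = 1·2^(k-1).
S = 1·(2^29 - 1)/(2 - 1) = 1·(536870912 - 1)/(1) = 536870911.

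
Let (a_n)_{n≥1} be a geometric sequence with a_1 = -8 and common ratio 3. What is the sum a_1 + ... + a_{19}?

a_n = (-8)·3^(n-1).
S = (-8)·(3^19 - 1)/(3 - 1) = (-8)·(1162261467 - 1)/(2) = -4649045864.

-4649045864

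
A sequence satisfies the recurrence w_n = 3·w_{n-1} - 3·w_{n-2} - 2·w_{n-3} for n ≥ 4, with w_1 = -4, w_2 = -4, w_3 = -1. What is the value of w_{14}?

Step forward from the initial values:
w_4 = 17, w_5 = 62, w_6 = 137, …, w_{11} = -5962, w_{12} = -8335, w_{13} = -1729, w_{14} = 31742.

31742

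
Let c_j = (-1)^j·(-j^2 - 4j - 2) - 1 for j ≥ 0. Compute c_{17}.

(-1)^17 = -1; -j^2 - 4j - 2 at j=17 is -359; so c_{17} = 358.

358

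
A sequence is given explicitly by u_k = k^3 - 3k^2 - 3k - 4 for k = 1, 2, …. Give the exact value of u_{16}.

u_{16} = 1·16^3 - 3·16^2 - 3·16 - 4 = 3276.

3276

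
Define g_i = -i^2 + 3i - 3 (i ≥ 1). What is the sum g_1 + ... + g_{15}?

-925

Over i = 1..15: Σi = 120, Σi² = 1240.
Total = (-1)·1240 + (3)·120 + (-3)·15 = -925.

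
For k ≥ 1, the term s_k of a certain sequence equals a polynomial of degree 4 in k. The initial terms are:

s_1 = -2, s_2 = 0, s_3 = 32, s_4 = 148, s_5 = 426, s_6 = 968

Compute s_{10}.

1st diffs: 2, 32, 116, 278, 542.
2nd diffs: 30, 84, 162, 264.
3rd diffs: 54, 78, 102.
4th diffs: 24, 24 (constant).
So s_k = k^4 - k^3 - 4k^2 + 6k - 4.
Evaluating at k = 10 gives s_{10} = 8656.

8656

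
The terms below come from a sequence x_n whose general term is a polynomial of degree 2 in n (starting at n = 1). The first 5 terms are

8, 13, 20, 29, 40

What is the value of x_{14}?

1st diffs: 5, 7, 9, 11.
2nd diffs: 2, 2, 2 (constant).
Newton forward-difference form: x_n = 8 + 5·C(n-1,1) + 2·C(n-1,2).
At n = 14: n-1 = 13, so x_{14} = 8 + 65 + 156 = 229.

229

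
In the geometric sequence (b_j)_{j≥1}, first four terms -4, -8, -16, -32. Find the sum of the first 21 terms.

-8388604

Common ratio r = 2.
b_j = (-4)·2^(j-1).
S = (-4)·(2^21 - 1)/(2 - 1) = (-4)·(2097152 - 1)/(1) = -8388604.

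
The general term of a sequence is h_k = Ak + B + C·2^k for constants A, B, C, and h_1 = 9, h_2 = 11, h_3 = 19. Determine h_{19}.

1572795

Plug in k = 1, 2, 3: A + B + 2C = 9; 2A + B + 4C = 11; 3A + B + 8C = 19.
Subtracting the first from the second: A + 2C = 2.
Subtracting the second from the third: A + 4C = 8.
Solving: C = 3, A = -4, then B = 7.
So h_k = -4·k + 7 + 3·2^k; at k=19 this is 1572795.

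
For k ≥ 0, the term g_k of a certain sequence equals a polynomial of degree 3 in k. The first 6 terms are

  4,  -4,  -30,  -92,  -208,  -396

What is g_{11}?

-4044

1st diffs: -8, -26, -62, -116, -188.
2nd diffs: -18, -36, -54, -72.
3rd diffs: -18, -18, -18 (constant).
Newton forward-difference form: g_k = 4 + (-8)·C(k,1) + (-18)·C(k,2) + (-18)·C(k,3).
At k = 11: k = 11, so g_{11} = 4 - 88 - 990 - 2970 = -4044.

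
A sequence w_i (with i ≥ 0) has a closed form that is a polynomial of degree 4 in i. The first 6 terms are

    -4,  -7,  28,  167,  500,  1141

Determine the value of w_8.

6412

1st diffs: -3, 35, 139, 333, 641.
2nd diffs: 38, 104, 194, 308.
3rd diffs: 66, 90, 114.
4th diffs: 24, 24 (constant).
So w_i = i^4 + 5i^3 - 3i^2 - 6i - 4.
Evaluating at i = 8 gives w_8 = 6412.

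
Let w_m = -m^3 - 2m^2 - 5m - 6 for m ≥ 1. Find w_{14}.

w_{14} = -1·14^3 - 2·14^2 - 5·14 - 6 = -3212.

-3212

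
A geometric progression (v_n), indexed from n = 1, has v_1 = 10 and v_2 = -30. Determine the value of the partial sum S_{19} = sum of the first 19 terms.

Common ratio r = -3.
v_n = 10·(-3)^(n-1).
S = 10·((-3)^19 - 1)/(-3 - 1) = 10·(-1162261467 - 1)/(-4) = 2905653670.

2905653670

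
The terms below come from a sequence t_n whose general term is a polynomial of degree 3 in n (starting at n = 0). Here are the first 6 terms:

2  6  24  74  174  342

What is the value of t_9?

1st diffs: 4, 18, 50, 100, 168.
2nd diffs: 14, 32, 50, 68.
3rd diffs: 18, 18, 18 (constant).
So t_n = 3n^3 - 2n^2 + 3n + 2.
Evaluating at n = 9 gives t_9 = 2054.

2054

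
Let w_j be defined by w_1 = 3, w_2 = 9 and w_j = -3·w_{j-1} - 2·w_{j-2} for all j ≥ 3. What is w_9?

Applying the relation repeatedly:
w_3 = -33;  w_4 = 81;  w_5 = -177;  w_6 = 369;  w_7 = -753;  w_8 = 1521;  w_9 = -3057.
(Characteristic roots are -1 and -2.)

-3057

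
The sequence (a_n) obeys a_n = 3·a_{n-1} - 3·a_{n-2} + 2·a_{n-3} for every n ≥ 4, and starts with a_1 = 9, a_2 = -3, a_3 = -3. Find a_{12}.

Compute successive terms:
a_4 = 18;  a_5 = 57;  a_6 = 111;  a_7 = 198;  a_8 = 375;  a_9 = 753;  a_{10} = 1530;  a_{11} = 3081;  a_{12} = 6159.

6159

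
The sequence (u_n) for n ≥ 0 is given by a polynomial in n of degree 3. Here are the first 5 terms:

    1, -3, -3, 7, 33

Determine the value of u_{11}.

1167

1st diffs: -4, 0, 10, 26.
2nd diffs: 4, 10, 16.
3rd diffs: 6, 6 (constant).
Newton forward-difference form: u_n = 1 + (-4)·C(n,1) + 4·C(n,2) + 6·C(n,3).
At n = 11: n = 11, so u_{11} = 1 - 44 + 220 + 990 = 1167.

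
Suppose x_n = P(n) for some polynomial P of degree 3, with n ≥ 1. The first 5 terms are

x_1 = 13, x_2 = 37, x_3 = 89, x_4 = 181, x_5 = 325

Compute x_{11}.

2953

1st diffs: 24, 52, 92, 144.
2nd diffs: 28, 40, 52.
3rd diffs: 12, 12 (constant).
Newton forward-difference form: x_n = 13 + 24·C(n-1,1) + 28·C(n-1,2) + 12·C(n-1,3).
At n = 11: n-1 = 10, so x_{11} = 13 + 240 + 1260 + 1440 = 2953.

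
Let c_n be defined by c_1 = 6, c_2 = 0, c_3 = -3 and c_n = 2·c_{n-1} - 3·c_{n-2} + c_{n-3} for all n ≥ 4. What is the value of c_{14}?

Step forward from the initial values:
c_4 = 0; c_5 = 9; c_6 = 15; …; c_{11} = 102; c_{12} = 195; c_{13} = 69; c_{14} = -345.

-345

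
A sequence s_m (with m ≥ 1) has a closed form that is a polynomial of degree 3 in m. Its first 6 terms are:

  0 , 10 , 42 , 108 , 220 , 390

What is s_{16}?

7920

1st diffs: 10, 32, 66, 112, 170.
2nd diffs: 22, 34, 46, 58.
3rd diffs: 12, 12, 12 (constant).
So s_m = 2m^3 - m^2 - m.
Evaluating at m = 16 gives s_{16} = 7920.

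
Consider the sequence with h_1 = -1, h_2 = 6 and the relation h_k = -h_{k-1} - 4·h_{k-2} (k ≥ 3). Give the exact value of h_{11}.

Applying the relation repeatedly:
h_3 = -2, h_4 = -22, h_5 = 30, h_6 = 58, h_7 = -178, h_8 = -54, h_9 = 766, h_{10} = -550, h_{11} = -2514.

-2514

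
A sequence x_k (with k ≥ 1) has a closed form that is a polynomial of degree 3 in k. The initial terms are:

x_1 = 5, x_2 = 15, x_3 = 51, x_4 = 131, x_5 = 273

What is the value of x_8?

1st diffs: 10, 36, 80, 142.
2nd diffs: 26, 44, 62.
3rd diffs: 18, 18 (constant).
Newton forward-difference form: x_k = 5 + 10·C(k-1,1) + 26·C(k-1,2) + 18·C(k-1,3).
At k = 8: k-1 = 7, so x_8 = 5 + 70 + 546 + 630 = 1251.

1251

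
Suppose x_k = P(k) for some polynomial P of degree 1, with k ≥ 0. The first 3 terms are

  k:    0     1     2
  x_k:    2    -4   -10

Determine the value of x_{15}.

1st diffs: -6, -6 (constant).
So x_k = -6k + 2.
Evaluating at k = 15 gives x_{15} = -88.

-88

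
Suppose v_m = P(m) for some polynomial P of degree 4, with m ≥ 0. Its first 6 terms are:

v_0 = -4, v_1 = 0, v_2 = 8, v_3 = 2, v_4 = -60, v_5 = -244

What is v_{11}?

-10630

1st diffs: 4, 8, -6, -62, -184.
2nd diffs: 4, -14, -56, -122.
3rd diffs: -18, -42, -66.
4th diffs: -24, -24 (constant).
Newton forward-difference form: v_m = -4 + 4·C(m,1) + 4·C(m,2) + (-18)·C(m,3) + (-24)·C(m,4).
At m = 11: m = 11, so v_{11} = -4 + 44 + 220 - 2970 - 7920 = -10630.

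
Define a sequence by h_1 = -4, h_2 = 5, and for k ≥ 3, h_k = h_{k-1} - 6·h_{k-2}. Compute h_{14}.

-504265

h_3 = 29, h_4 = -1, h_5 = -175, …, h_{11} = 5585, h_{12} = 94151, h_{13} = 60641, h_{14} = -504265.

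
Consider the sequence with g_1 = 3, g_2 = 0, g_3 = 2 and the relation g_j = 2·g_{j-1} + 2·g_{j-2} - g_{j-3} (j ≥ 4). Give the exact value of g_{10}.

609

Compute successive terms:
g_4 = 1;  g_5 = 6;  g_6 = 12;  g_7 = 35;  g_8 = 88;  g_9 = 234;  g_{10} = 609.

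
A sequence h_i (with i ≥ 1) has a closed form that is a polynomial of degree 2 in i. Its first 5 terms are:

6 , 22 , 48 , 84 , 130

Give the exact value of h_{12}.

732

1st diffs: 16, 26, 36, 46.
2nd diffs: 10, 10, 10 (constant).
Newton forward-difference form: h_i = 6 + 16·C(i-1,1) + 10·C(i-1,2).
At i = 12: i-1 = 11, so h_{12} = 6 + 176 + 550 = 732.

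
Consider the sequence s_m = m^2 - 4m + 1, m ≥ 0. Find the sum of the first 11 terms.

176

Over m = 0..10: Σm = 55, Σm² = 385.
Total = (1)·385 + (-4)·55 + (1)·11 = 176.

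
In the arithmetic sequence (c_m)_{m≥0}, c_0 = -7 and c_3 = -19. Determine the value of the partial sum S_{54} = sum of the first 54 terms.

Common difference d = (-19 - (-7)) / (3 - 0) = -4.
c_m = -7 + (m - 0)·(-4).
c_{53} = -219; S = 54·(-7 + (-219))/2 = -6102.

-6102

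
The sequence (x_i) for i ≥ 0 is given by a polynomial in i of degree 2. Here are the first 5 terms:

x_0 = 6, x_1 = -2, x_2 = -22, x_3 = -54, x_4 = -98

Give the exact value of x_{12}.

-882

1st diffs: -8, -20, -32, -44.
2nd diffs: -12, -12, -12 (constant).
So x_i = -6i^2 - 2i + 6.
Evaluating at i = 12 gives x_{12} = -882.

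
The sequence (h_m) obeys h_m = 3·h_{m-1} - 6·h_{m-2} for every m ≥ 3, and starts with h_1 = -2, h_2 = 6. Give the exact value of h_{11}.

Compute successive terms:
h_3 = 30; h_4 = 54; h_5 = -18; h_6 = -378; h_7 = -1026; h_8 = -810; h_9 = 3726; h_{10} = 16038; h_{11} = 25758.

25758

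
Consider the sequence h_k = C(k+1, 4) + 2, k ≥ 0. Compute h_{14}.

1367

C(15, 4) = 1365, so h_{14} = 1367.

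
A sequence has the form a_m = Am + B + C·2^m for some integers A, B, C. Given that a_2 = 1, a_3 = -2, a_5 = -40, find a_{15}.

Plug in m = 2, 3, 5: 2A + B + 4C = 1; 3A + B + 8C = -2; 5A + B + 32C = -40.
Subtracting the first from the second: A + 4C = -3.
Subtracting the second from the third: 2A + 24C = -38.
Solving: C = -2, A = 5, then B = -1.
Therefore a_{15} = 75 + (-1) + (-2)·32768 = -65462.

-65462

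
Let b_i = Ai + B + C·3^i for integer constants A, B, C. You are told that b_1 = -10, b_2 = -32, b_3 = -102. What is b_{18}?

-1549681920

Plug in i = 1, 2, 3: A + B + 3C = -10; 2A + B + 9C = -32; 3A + B + 27C = -102.
Subtracting the first from the second: A + 6C = -22.
Subtracting the second from the third: A + 18C = -70.
Solving: C = -4, A = 2, then B = 0.
So b_i = 2·i + 0 + (-4)·3^i; at i=18 this is -1549681920.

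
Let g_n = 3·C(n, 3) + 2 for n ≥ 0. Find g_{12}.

662

C(12, 3) = 220, so g_{12} = 662.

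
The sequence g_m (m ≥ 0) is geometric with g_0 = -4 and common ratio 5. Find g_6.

-62500

g_m = (-4)·5^(m-0).
g_6 = (-4)·5^6 = -62500.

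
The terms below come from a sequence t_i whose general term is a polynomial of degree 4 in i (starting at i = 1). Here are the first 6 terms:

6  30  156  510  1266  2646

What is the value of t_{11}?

1st diffs: 24, 126, 354, 756, 1380.
2nd diffs: 102, 228, 402, 624.
3rd diffs: 126, 174, 222.
4th diffs: 48, 48 (constant).
Newton forward-difference form: t_i = 6 + 24·C(i-1,1) + 102·C(i-1,2) + 126·C(i-1,3) + 48·C(i-1,4).
At i = 11: i-1 = 10, so t_{11} = 6 + 240 + 4590 + 15120 + 10080 = 30036.

30036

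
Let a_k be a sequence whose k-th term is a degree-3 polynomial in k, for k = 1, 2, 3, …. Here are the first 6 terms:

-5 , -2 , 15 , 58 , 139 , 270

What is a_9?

1083

1st diffs: 3, 17, 43, 81, 131.
2nd diffs: 14, 26, 38, 50.
3rd diffs: 12, 12, 12 (constant).
Newton forward-difference form: a_k = -5 + 3·C(k-1,1) + 14·C(k-1,2) + 12·C(k-1,3).
At k = 9: k-1 = 8, so a_9 = -5 + 24 + 392 + 672 = 1083.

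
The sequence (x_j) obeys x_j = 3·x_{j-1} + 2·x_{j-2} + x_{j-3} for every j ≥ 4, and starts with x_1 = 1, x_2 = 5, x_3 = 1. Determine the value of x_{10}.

Applying the relation repeatedly:
x_4 = 14, x_5 = 49, x_6 = 176, x_7 = 640, x_8 = 2321, x_9 = 8419, x_{10} = 30539.

30539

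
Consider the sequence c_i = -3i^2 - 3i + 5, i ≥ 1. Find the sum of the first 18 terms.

Over i = 1..18: Σi = 171, Σi² = 2109.
Total = (-3)·2109 + (-3)·171 + (5)·18 = -6750.

-6750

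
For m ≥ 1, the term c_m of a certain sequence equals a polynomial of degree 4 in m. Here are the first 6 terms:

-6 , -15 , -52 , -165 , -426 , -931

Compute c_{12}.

1st diffs: -9, -37, -113, -261, -505.
2nd diffs: -28, -76, -148, -244.
3rd diffs: -48, -72, -96.
4th diffs: -24, -24 (constant).
Newton forward-difference form: c_m = -6 + (-9)·C(m-1,1) + (-28)·C(m-1,2) + (-48)·C(m-1,3) + (-24)·C(m-1,4).
At m = 12: m-1 = 11, so c_{12} = -6 - 99 - 1540 - 7920 - 7920 = -17485.

-17485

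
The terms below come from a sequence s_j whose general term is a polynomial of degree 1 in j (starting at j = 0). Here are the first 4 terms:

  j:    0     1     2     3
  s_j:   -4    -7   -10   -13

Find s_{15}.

-49

1st diffs: -3, -3, -3 (constant).
So s_j = -3j - 4.
Evaluating at j = 15 gives s_{15} = -49.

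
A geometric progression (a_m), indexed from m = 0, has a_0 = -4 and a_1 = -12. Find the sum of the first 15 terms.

Common ratio r = 3.
a_m = (-4)·3^(m-0).
S = (-4)·(3^15 - 1)/(3 - 1) = (-4)·(14348907 - 1)/(2) = -28697812.

-28697812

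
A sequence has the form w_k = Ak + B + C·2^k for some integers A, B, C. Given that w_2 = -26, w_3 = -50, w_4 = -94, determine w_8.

At k = 2, 3, 4: 2A + B + 4C = -26; 3A + B + 8C = -50; 4A + B + 16C = -94.
Subtracting the first from the second: A + 4C = -24.
Subtracting the second from the third: A + 8C = -44.
Solving: C = -5, A = -4, then B = 2.
Therefore w_8 = -32 + 2 + (-5)·256 = -1310.

-1310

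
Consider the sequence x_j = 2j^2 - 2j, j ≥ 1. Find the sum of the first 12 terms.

1144

Over j = 1..12: Σj = 78, Σj² = 650.
Total = (2)·650 + (-2)·78 = 1144.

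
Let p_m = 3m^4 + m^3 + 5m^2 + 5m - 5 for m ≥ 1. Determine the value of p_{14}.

119037

p_{14} = 3·14^4 + 1·14^3 + 5·14^2 + 5·14 - 5 = 119037.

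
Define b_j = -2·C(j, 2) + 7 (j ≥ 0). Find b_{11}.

C(11, 2) = 55, so b_{11} = -103.

-103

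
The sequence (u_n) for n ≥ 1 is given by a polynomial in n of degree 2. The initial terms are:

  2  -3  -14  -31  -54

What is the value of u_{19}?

-1006

1st diffs: -5, -11, -17, -23.
2nd diffs: -6, -6, -6 (constant).
So u_n = -3n^2 + 4n + 1.
Evaluating at n = 19 gives u_{19} = -1006.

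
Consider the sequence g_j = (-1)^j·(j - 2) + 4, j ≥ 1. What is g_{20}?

22

(-1)^20 = 1; j - 2 at j=20 is 18; so g_{20} = 22.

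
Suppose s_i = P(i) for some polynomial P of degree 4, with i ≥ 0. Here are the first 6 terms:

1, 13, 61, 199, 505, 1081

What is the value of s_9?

1st diffs: 12, 48, 138, 306, 576.
2nd diffs: 36, 90, 168, 270.
3rd diffs: 54, 78, 102.
4th diffs: 24, 24 (constant).
Newton forward-difference form: s_i = 1 + 12·C(i,1) + 36·C(i,2) + 54·C(i,3) + 24·C(i,4).
At i = 9: i = 9, so s_9 = 1 + 108 + 1296 + 4536 + 3024 = 8965.

8965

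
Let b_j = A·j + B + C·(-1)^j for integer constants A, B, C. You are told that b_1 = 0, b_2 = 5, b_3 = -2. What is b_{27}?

At j = 1, 2, 3: A + B - C = 0; 2A + B + C = 5; 3A + B - C = -2.
Subtracting the first from the second: A + 2C = 5.
Subtracting the second from the third: A - 2C = -7.
Solving: C = 3, A = -1, then B = 4.
So b_j = -1·j + 4 + 3·(-1)^j; at j=27 this is -26.

-26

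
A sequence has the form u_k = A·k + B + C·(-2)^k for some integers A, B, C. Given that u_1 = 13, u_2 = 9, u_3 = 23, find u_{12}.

-4063

The three given values yield: A + B - 2C = 13; 2A + B + 4C = 9; 3A + B - 8C = 23.
Subtracting the first from the second: A + 6C = -4.
Subtracting the second from the third: A - 12C = 14.
Solving: C = -1, A = 2, then B = 9.
So u_k = 2·k + 9 + (-1)·(-2)^k; at k=12 this is -4063.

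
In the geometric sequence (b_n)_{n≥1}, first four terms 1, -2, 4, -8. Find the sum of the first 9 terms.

171

Common ratio r = -2.
b_n = 1·(-2)^(n-1).
S = 1·((-2)^9 - 1)/(-2 - 1) = 1·(-512 - 1)/(-3) = 171.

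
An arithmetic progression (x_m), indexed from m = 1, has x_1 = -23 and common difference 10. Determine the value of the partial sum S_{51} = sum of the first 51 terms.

x_m = -23 + (m - 1)·10.
x_{51} = 477; S = 51·(-23 + 477)/2 = 11577.

11577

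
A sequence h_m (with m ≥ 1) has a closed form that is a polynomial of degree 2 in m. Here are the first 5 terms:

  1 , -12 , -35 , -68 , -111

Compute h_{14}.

-948

1st diffs: -13, -23, -33, -43.
2nd diffs: -10, -10, -10 (constant).
Newton forward-difference form: h_m = 1 + (-13)·C(m-1,1) + (-10)·C(m-1,2).
At m = 14: m-1 = 13, so h_{14} = 1 - 169 - 780 = -948.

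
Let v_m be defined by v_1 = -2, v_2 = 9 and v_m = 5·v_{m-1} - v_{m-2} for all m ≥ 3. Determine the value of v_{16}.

Iterate the recurrence:
v_3 = 47; v_4 = 226; v_5 = 1083; …; v_{13} = 300780478; v_{14} = 1441125849; v_{15} = 6904848767; v_{16} = 33083117986.

33083117986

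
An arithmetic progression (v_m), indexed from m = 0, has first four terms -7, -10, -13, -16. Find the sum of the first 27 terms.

Common difference d = -3.
v_m = -7 + (m - 0)·(-3).
v_{26} = -85; S = 27·(-7 + (-85))/2 = -1242.

-1242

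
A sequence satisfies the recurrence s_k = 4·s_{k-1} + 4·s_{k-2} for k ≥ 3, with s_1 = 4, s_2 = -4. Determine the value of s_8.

-7424

Iterate the recurrence:
s_3 = 0  s_4 = -16  s_5 = -64  s_6 = -320  s_7 = -1536  s_8 = -7424.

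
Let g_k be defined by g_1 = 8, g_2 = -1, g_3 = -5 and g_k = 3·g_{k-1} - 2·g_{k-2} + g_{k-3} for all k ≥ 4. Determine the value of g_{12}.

-2220

Step forward from the initial values:
g_4 = -5, g_5 = -6, g_6 = -13, g_7 = -32, g_8 = -76, g_9 = -177, g_{10} = -411, g_{11} = -955, g_{12} = -2220.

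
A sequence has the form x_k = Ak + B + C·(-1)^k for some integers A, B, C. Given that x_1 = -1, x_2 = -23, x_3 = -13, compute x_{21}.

-121

At k = 1, 2, 3: A + B - C = -1; 2A + B + C = -23; 3A + B - C = -13.
Subtracting the first from the second: A + 2C = -22.
Subtracting the second from the third: A - 2C = 10.
Solving: C = -8, A = -6, then B = -3.
Therefore x_{21} = -126 + (-3) + (-8)·(-1) = -121.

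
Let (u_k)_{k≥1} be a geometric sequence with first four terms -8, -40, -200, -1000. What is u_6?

-25000

Common ratio r = 5.
u_k = (-8)·5^(k-1).
u_6 = (-8)·5^5 = -25000.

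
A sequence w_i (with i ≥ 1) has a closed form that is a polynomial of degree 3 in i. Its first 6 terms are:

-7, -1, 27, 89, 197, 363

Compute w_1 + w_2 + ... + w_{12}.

1st diffs: 6, 28, 62, 108, 166.
2nd diffs: 22, 34, 46, 58.
3rd diffs: 12, 12, 12 (constant).
So w_i = 2i^3 - i^2 - 5i - 3.
Continuing: …, 599, 917, 1329, 1847, …, w_{12} = 3249.
Summing i = 1..12 (12 terms) gives 11092.

11092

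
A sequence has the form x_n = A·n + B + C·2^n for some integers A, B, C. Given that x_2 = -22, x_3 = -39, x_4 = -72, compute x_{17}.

At n = 2, 3, 4: 2A + B + 4C = -22; 3A + B + 8C = -39; 4A + B + 16C = -72.
Subtracting the first from the second: A + 4C = -17.
Subtracting the second from the third: A + 8C = -33.
Solving: C = -4, A = -1, then B = -4.
Hence x_{17} = -1·17 + (-4) + (-4)·131072 = -524309.

-524309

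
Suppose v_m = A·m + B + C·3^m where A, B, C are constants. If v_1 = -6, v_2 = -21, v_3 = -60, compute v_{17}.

-258280374

At m = 1, 2, 3: A + B + 3C = -6; 2A + B + 9C = -21; 3A + B + 27C = -60.
Subtracting the first from the second: A + 6C = -15.
Subtracting the second from the third: A + 18C = -39.
Solving: C = -2, A = -3, then B = 3.
Therefore v_{17} = -51 + 3 + (-2)·129140163 = -258280374.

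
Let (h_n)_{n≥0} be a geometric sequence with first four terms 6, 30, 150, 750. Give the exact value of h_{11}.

292968750

Common ratio r = 5.
h_n = 6·5^(n-0).
h_{11} = 6·5^11 = 292968750.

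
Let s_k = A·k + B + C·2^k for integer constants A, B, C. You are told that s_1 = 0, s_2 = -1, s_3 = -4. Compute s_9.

Plug in k = 1, 2, 3: A + B + 2C = 0; 2A + B + 4C = -1; 3A + B + 8C = -4.
Subtracting the first from the second: A + 2C = -1.
Subtracting the second from the third: A + 4C = -3.
Solving: C = -1, A = 1, then B = 1.
Therefore s_9 = 9 + 1 + (-1)·512 = -502.

-502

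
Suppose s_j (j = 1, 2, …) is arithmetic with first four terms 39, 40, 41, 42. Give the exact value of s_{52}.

Common difference d = 1.
s_j = 39 + (j - 1)·1.
s_{52} = 39 + 51·1 = 90.

90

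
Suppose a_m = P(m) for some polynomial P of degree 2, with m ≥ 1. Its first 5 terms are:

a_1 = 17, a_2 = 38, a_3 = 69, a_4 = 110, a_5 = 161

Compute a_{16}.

1382

1st diffs: 21, 31, 41, 51.
2nd diffs: 10, 10, 10 (constant).
Newton forward-difference form: a_m = 17 + 21·C(m-1,1) + 10·C(m-1,2).
At m = 16: m-1 = 15, so a_{16} = 17 + 315 + 1050 = 1382.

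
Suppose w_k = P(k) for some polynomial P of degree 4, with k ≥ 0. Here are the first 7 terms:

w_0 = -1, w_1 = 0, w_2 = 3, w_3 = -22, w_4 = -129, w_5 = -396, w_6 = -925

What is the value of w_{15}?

-46186

1st diffs: 1, 3, -25, -107, -267, -529.
2nd diffs: 2, -28, -82, -160, -262.
3rd diffs: -30, -54, -78, -102.
4th diffs: -24, -24, -24 (constant).
Newton forward-difference form: w_k = -1 + 1·C(k,1) + 2·C(k,2) + (-30)·C(k,3) + (-24)·C(k,4).
At k = 15: k = 15, so w_{15} = -1 + 15 + 210 - 13650 - 32760 = -46186.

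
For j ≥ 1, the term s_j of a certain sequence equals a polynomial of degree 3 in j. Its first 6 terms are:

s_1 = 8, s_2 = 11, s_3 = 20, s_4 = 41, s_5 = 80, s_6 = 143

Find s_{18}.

1st diffs: 3, 9, 21, 39, 63.
2nd diffs: 6, 12, 18, 24.
3rd diffs: 6, 6, 6 (constant).
So s_j = j^3 - 3j^2 + 5j + 5.
Evaluating at j = 18 gives s_{18} = 4955.

4955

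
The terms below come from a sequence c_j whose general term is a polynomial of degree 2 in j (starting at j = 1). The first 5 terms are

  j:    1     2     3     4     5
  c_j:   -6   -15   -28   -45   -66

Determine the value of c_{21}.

-946

1st diffs: -9, -13, -17, -21.
2nd diffs: -4, -4, -4 (constant).
So c_j = -2j^2 - 3j - 1.
Evaluating at j = 21 gives c_{21} = -946.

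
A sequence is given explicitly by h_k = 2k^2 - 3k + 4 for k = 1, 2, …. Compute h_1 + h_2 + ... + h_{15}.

2180

Over k = 1..15: Σk = 120, Σk² = 1240.
Total = (2)·1240 + (-3)·120 + (4)·15 = 2180.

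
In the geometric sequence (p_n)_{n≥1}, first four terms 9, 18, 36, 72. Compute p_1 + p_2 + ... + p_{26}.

603979767

Common ratio r = 2.
p_n = 9·2^(n-1).
S = 9·(2^26 - 1)/(2 - 1) = 9·(67108864 - 1)/(1) = 603979767.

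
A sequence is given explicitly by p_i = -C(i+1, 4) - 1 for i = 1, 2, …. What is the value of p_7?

C(8, 4) = 70, so p_7 = -71.

-71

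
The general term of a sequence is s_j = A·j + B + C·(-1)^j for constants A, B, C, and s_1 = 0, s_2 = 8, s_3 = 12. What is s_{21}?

Write the equations: A + B - C = 0; 2A + B + C = 8; 3A + B - C = 12.
Subtracting the first from the second: A + 2C = 8.
Subtracting the second from the third: A - 2C = 4.
Solving: C = 1, A = 6, then B = -5.
Therefore s_{21} = 126 + (-5) + 1·(-1) = 120.

120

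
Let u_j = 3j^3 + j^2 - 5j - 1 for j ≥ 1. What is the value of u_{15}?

u_{15} = 3·15^3 + 1·15^2 - 5·15 - 1 = 10274.

10274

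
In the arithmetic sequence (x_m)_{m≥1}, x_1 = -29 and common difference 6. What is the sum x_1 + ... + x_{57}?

7923

x_m = -29 + (m - 1)·6.
x_{57} = 307; S = 57·(-29 + 307)/2 = 7923.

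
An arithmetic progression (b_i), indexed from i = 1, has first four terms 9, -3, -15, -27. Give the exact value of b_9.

Common difference d = -12.
b_i = 9 + (i - 1)·(-12).
b_9 = 9 + 8·(-12) = -87.

-87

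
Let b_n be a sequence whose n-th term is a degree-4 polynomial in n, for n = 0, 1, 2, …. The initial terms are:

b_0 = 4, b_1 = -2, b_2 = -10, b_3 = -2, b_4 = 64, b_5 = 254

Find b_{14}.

30314

1st diffs: -6, -8, 8, 66, 190.
2nd diffs: -2, 16, 58, 124.
3rd diffs: 18, 42, 66.
4th diffs: 24, 24 (constant).
So b_n = n^4 - 3n^3 + n^2 - 5n + 4.
Evaluating at n = 14 gives b_{14} = 30314.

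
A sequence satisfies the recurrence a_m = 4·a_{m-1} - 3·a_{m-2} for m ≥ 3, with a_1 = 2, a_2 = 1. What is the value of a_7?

a_3 = -2;  a_4 = -11;  a_5 = -38;  a_6 = -119;  a_7 = -362.
(Characteristic roots are 3 and 1.)

-362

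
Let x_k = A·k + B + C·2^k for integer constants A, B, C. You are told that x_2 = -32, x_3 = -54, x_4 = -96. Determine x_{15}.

Write the equations: 2A + B + 4C = -32; 3A + B + 8C = -54; 4A + B + 16C = -96.
Subtracting the first from the second: A + 4C = -22.
Subtracting the second from the third: A + 8C = -42.
Solving: C = -5, A = -2, then B = -8.
Hence x_{15} = -2·15 + (-8) + (-5)·32768 = -163878.

-163878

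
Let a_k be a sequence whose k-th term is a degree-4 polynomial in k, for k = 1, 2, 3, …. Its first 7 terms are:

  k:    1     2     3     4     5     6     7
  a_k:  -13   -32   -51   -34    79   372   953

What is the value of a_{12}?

1st diffs: -19, -19, 17, 113, 293, 581.
2nd diffs: 0, 36, 96, 180, 288.
3rd diffs: 36, 60, 84, 108.
4th diffs: 24, 24, 24 (constant).
So a_k = k^4 - 4k^3 - k^2 - 3k - 6.
Evaluating at k = 12 gives a_{12} = 13638.

13638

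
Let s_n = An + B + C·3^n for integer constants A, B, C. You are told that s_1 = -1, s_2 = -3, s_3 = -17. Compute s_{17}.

At n = 1, 2, 3: A + B + 3C = -1; 2A + B + 9C = -3; 3A + B + 27C = -17.
Subtracting the first from the second: A + 6C = -2.
Subtracting the second from the third: A + 18C = -14.
Solving: C = -1, A = 4, then B = -2.
Therefore s_{17} = 68 + (-2) + (-1)·129140163 = -129140097.

-129140097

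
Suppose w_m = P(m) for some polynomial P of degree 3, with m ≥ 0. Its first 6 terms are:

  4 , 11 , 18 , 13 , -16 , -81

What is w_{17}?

-8037

1st diffs: 7, 7, -5, -29, -65.
2nd diffs: 0, -12, -24, -36.
3rd diffs: -12, -12, -12 (constant).
Newton forward-difference form: w_m = 4 + 7·C(m,1) + (-12)·C(m,3).
At m = 17: m = 17, so w_{17} = 4 + 119 - 8160 = -8037.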